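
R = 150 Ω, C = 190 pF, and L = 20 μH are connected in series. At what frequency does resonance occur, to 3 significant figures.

ω₀ = 1/√(LC) = 1/√(2e-05 × 1.9e-10) = 1.622e+07 rad/s
f₀ = ω₀/(2π) = 2.58 MHz

2.58 MHz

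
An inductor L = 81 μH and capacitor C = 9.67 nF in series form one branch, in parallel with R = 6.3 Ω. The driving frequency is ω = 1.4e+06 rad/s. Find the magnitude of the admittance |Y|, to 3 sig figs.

161 mS

X_L = ωL = 113 Ω
X_C = 1/(ωC) = 73.9 Ω
Branch 1: Z₁ = R = 6.30 Ω
Branch 2 (series LC): Z₂ = j(X_L − X_C) = j39.5 Ω
Parallel: Z = Z₁Z₂/(Z₁+Z₂), |Z| = 6.22 Ω, ∠Z = 9.05°
|Y| = 1/|Z| = 161 mS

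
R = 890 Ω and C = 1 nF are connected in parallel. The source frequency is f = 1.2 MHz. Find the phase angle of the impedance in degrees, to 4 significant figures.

-81.52°

ω = 2πf = 7.54e+06 rad/s
X_C = 1/(ωC) = 132.6 Ω
Parallel: admittances add. Y = 1/R + jωC
Y = (0.001124 + j0.007540) S
|Y| = 0.007623 S → |Z| = 1/|Y| = 131.2 Ω, ∠Z = −∠Y = -81.52°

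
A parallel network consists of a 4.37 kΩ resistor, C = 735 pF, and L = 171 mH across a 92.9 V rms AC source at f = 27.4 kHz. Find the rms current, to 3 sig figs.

ω = 2πf = 172200 rad/s
X_L = ωL = 29400 Ω
X_C = 1/(ωC) = 7900 Ω
Parallel: admittances add. Y = 1/R + 1/(jωL) + jωC
Y = (0.000229 + j9.26e-05) S
|Y| = 0.000247 S → |Z| = 1/|Y| = 4050 Ω, ∠Z = −∠Y = -22.0°
I = V/|Z| = 92.9/4050 = 22.9 mA

22.9 mA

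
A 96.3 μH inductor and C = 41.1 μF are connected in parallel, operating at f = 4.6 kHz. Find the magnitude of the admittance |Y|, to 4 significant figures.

ω = 2πf = 28900 rad/s
X_L = ωL = 2.783 Ω
X_C = 1/(ωC) = 0.8418 Ω
Parallel: admittances add. Y = 1/(jωL) + jωC
Y = (0 + j0.8286) S
|Y| = 0.8286 S → |Z| = 1/|Y| = 1.207 Ω, ∠Z = −∠Y = -90.00°

828.6 mS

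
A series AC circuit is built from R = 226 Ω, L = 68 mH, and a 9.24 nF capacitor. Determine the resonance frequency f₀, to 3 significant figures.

6.35 kHz

ω₀ = 1/√(LC) = 1/√(0.068 × 9.24e-09) = 39890 rad/s
f₀ = ω₀/(2π) = 6.35 kHz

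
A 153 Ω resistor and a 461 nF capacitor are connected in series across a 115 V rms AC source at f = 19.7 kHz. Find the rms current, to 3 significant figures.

747 mA

ω = 2πf = 123800 rad/s
X_C = 1/(ωC) = 17.5 Ω
Z = 153 − j17.5 Ω
|Z| = √(153² + 17.5²) = 154 Ω
I = V/|Z| = 115/154 = 747 mA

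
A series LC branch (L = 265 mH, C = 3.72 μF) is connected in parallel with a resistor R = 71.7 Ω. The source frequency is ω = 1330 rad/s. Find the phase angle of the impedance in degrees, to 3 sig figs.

X_L = ωL = 352 Ω
X_C = 1/(ωC) = 202 Ω
Branch 1: Z₁ = R = 71.7 Ω
Branch 2 (series LC): Z₂ = j(X_L − X_C) = j150 Ω
Parallel: Z = Z₁Z₂/(Z₁+Z₂), |Z| = 64.7 Ω, ∠Z = 25.5°

25.5°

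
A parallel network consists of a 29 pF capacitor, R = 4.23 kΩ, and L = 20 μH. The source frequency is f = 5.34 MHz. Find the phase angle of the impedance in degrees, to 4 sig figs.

ω = 2πf = 3.355e+07 rad/s
X_L = ωL = 671.0 Ω
X_C = 1/(ωC) = 1028 Ω
Parallel: admittances add. Y = 1/R + 1/(jωL) + jωC
Y = (0.0002364 − j0.0005172) S
|Y| = 0.0005687 S → |Z| = 1/|Y| = 1758 Ω, ∠Z = −∠Y = 65.44°

65.44°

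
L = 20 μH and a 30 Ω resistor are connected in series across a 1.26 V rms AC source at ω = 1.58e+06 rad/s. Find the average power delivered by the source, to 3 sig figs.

25.1 mW

X_L = ωL = 31.6 Ω
Z = 30.0 + j31.6 Ω
|Z| = √(30.0² + 31.6²) = 43.6 Ω
∠Z = arctan(31.6/30.0) = 46.5°
I = V/|Z| = 28.9 mA
P = VI cos φ = 1.26 × 0.0289 × cos(46.5°) = 25.1 mW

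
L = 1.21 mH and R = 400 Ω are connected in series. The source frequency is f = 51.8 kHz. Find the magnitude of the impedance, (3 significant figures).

561 Ω

ω = 2πf = 325500 rad/s
X_L = ωL = 394 Ω
Z = 400 + j394 Ω
|Z| = √(400² + 394²) = 561 Ω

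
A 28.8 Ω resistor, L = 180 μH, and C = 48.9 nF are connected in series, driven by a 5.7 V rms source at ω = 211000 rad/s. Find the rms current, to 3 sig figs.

X_L = ωL = 38.0 Ω
X_C = 1/(ωC) = 96.9 Ω
Net reactance X = X_L − X_C = -58.9 Ω
Z = 28.8 − j58.9 Ω
|Z| = √(28.8² + 58.9²) = 65.6 Ω
I = V/|Z| = 5.7/65.6 = 86.9 mA

86.9 mA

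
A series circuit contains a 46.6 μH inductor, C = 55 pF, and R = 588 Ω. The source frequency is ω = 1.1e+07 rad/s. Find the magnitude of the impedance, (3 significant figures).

1280 Ω

X_L = ωL = 513 Ω
X_C = 1/(ωC) = 1650 Ω
Net reactance X = X_L − X_C = -1140 Ω
Z = 588 − j1140 Ω
|Z| = √(588² + 1140²) = 1280 Ω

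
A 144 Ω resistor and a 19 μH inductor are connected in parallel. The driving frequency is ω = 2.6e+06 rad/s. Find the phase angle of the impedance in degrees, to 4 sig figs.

71.07°

X_L = ωL = 49.40 Ω
Parallel: admittances add. Y = 1/R + 1/(jωL)
Y = (0.006944 − j0.02024) S
|Y| = 0.02140 S → |Z| = 1/|Y| = 46.73 Ω, ∠Z = −∠Y = 71.07°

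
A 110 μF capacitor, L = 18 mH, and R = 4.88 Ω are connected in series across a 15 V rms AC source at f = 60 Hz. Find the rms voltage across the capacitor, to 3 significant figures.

ω = 2πf = 377.0 rad/s
X_L = ωL = 6.79 Ω
X_C = 1/(ωC) = 24.1 Ω
Net reactance X = X_L − X_C = -17.3 Ω
Z = 4.88 − j17.3 Ω
|Z| = √(4.88² + 17.3²) = 18.0 Ω
I = V/|Z| = 833 mA
V_C = I·|Z_C| = 0.833 × 24.1 = 20.1 V

20.1 V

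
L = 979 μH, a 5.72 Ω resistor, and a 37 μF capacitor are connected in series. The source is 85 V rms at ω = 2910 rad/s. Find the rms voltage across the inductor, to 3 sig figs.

X_L = ωL = 2.85 Ω
X_C = 1/(ωC) = 9.29 Ω
Net reactance X = X_L − X_C = -6.44 Ω
Z = 5.72 − j6.44 Ω
|Z| = √(5.72² + 6.44²) = 8.61 Ω
I = V/|Z| = 9.87 A
V_L = I·|Z_L| = 9.87 × 2.85 = 28.1 V

28.1 V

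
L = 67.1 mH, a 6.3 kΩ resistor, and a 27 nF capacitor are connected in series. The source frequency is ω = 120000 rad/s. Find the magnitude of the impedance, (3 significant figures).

X_L = ωL = 8050 Ω
X_C = 1/(ωC) = 309 Ω
Net reactance X = X_L − X_C = 7740 Ω
Z = 6300 + j7740 Ω
|Z| = √(6300² + 7740²) = 9980 Ω

9980 Ω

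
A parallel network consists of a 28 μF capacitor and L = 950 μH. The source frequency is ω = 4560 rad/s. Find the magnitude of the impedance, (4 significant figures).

X_L = ωL = 4.332 Ω
X_C = 1/(ωC) = 7.832 Ω
Parallel: admittances add. Y = 1/(jωL) + jωC
Y = (0 − j0.1032) S
|Y| = 0.1032 S → |Z| = 1/|Y| = 9.694 Ω, ∠Z = −∠Y = 90.00°

9.694 Ω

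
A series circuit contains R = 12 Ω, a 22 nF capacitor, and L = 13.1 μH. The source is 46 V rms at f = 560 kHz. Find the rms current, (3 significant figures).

1.30 A

ω = 2πf = 3.519e+06 rad/s
X_L = ωL = 46.1 Ω
X_C = 1/(ωC) = 12.9 Ω
Net reactance X = X_L − X_C = 33.2 Ω
Z = 12.0 + j33.2 Ω
|Z| = √(12.0² + 33.2²) = 35.3 Ω
I = V/|Z| = 46/35.3 = 1.30 A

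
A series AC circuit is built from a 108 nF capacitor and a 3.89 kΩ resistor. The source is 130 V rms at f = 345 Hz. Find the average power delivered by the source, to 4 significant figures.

ω = 2πf = 2168 rad/s
X_C = 1/(ωC) = 4271 Ω
Z = 3890 − j4271 Ω
|Z| = √(3890² + 4271²) = 5777 Ω
∠Z = arctan(-4271/3890) = -47.68°
I = V/|Z| = 22.50 mA
P = VI cos φ = 130 × 0.02250 × cos(-47.68°) = 1.970 W

1.970 W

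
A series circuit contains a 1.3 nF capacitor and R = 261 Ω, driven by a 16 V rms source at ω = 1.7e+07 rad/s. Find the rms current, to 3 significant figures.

60.4 mA

X_C = 1/(ωC) = 45.2 Ω
Z = 261 − j45.2 Ω
|Z| = √(261² + 45.2²) = 265 Ω
I = V/|Z| = 16/265 = 60.4 mA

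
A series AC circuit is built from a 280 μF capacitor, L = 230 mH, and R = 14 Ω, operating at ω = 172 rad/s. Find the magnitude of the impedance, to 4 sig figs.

23.44 Ω

X_L = ωL = 39.56 Ω
X_C = 1/(ωC) = 20.76 Ω
Net reactance X = X_L − X_C = 18.80 Ω
Z = 14.00 + j18.80 Ω
|Z| = √(14.00² + 18.80²) = 23.44 Ω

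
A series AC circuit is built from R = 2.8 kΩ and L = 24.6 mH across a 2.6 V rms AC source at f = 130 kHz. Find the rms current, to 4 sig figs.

128.2 μA

ω = 2πf = 816800 rad/s
X_L = ωL = 20090 Ω
Z = 2800 + j20090 Ω
|Z| = √(2800² + 20090²) = 20290 Ω
I = V/|Z| = 2.6/20290 = 128.2 μA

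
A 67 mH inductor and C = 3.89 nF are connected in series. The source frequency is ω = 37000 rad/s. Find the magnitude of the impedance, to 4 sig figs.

X_L = ωL = 2479 Ω
X_C = 1/(ωC) = 6948 Ω
Net reactance X = X_L − X_C = -4469 Ω
Z = − j4469 Ω
|Z| = √(0² + 4469²) = 4469 Ω

4469 Ω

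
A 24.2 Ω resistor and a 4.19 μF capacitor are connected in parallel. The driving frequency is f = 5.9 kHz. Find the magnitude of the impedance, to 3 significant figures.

6.22 Ω

ω = 2πf = 37070 rad/s
X_C = 1/(ωC) = 6.44 Ω
Parallel: admittances add. Y = 1/R + jωC
Y = (0.0413 + j0.155) S
|Y| = 0.161 S → |Z| = 1/|Y| = 6.22 Ω, ∠Z = −∠Y = -75.1°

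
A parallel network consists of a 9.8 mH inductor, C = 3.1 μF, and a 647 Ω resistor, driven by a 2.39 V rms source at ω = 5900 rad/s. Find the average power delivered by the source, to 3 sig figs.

X_L = ωL = 57.8 Ω
X_C = 1/(ωC) = 54.7 Ω
Parallel: admittances add. Y = 1/R + 1/(jωL) + jωC
Y = (0.00155 + j0.000995) S
|Y| = 0.00184 S → |Z| = 1/|Y| = 544 Ω, ∠Z = −∠Y = -32.8°
I = V/|Z| = 4.39 mA
P = VI cos φ = 2.39 × 0.00439 × cos(-32.8°) = 8.83 mW

8.83 mW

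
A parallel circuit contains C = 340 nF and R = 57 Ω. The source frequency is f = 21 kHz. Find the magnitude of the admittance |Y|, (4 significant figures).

48.17 mS

ω = 2πf = 131900 rad/s
X_C = 1/(ωC) = 22.29 Ω
Parallel: admittances add. Y = 1/R + jωC
Y = (0.01754 + j0.04486) S
|Y| = 0.04817 S → |Z| = 1/|Y| = 20.76 Ω, ∠Z = −∠Y = -68.64°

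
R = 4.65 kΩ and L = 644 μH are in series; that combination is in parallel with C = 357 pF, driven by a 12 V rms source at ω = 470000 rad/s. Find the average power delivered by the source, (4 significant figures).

X_L = ωL = 302.7 Ω
X_C = 1/(ωC) = 5960 Ω
Branch 1 (R+jX_L): Z₁ = 4650 + j302.7 Ω, |Z₁| = 4660 Ω
Branch 2 (−jX_C): Z₂ = −j5960 Ω
Parallel: Z = Z₁Z₂/(Z₁+Z₂), |Z| = 3792 Ω, ∠Z = -35.69°
I = V/|Z| = 3.164 mA
P = VI cos φ = 12 × 0.003164 × cos(-35.69°) = 30.84 mW

30.84 mW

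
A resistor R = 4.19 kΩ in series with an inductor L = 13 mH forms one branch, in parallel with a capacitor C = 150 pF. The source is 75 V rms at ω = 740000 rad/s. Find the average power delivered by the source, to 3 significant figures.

214 mW

X_L = ωL = 9620 Ω
X_C = 1/(ωC) = 9010 Ω
Branch 1 (R+jX_L): Z₁ = 4190 + j9620 Ω, |Z₁| = 10500 Ω
Branch 2 (−jX_C): Z₂ = −j9010 Ω
Parallel: Z = Z₁Z₂/(Z₁+Z₂), |Z| = 22300 Ω, ∠Z = -31.8°
I = V/|Z| = 3.36 mA
P = VI cos φ = 75 × 0.00336 × cos(-31.8°) = 214 mW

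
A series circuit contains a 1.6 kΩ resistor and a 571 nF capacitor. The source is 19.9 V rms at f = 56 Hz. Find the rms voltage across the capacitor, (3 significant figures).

ω = 2πf = 351.9 rad/s
X_C = 1/(ωC) = 4980 Ω
Z = 1600 − j4980 Ω
|Z| = √(1600² + 4980²) = 5230 Ω
I = V/|Z| = 3.81 mA
V_C = I·|Z_C| = 0.00381 × 4980 = 18.9 V

18.9 V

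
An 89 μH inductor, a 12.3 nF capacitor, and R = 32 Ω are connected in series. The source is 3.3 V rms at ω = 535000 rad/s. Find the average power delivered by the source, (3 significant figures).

29.3 mW

X_L = ωL = 47.6 Ω
X_C = 1/(ωC) = 152 Ω
Net reactance X = X_L − X_C = -104 Ω
Z = 32.0 − j104 Ω
|Z| = √(32.0² + 104²) = 109 Ω
∠Z = arctan(-104/32.0) = -73.0°
I = V/|Z| = 30.2 mA
P = VI cos φ = 3.3 × 0.0302 × cos(-73.0°) = 29.3 mW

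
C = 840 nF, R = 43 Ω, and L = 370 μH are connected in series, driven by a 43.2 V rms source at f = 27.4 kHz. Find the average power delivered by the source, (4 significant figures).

ω = 2πf = 172200 rad/s
X_L = ωL = 63.70 Ω
X_C = 1/(ωC) = 6.915 Ω
Net reactance X = X_L − X_C = 56.78 Ω
Z = 43.00 + j56.78 Ω
|Z| = √(43.00² + 56.78²) = 71.23 Ω
∠Z = arctan(56.78/43.00) = 52.86°
I = V/|Z| = 606.5 mA
P = VI cos φ = 43.2 × 0.6065 × cos(52.86°) = 15.82 W

15.82 W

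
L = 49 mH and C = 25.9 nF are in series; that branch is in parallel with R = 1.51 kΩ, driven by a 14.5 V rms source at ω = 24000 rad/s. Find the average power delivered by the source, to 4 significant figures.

X_L = ωL = 1176 Ω
X_C = 1/(ωC) = 1609 Ω
Branch 1: Z₁ = R = 1510 Ω
Branch 2 (series LC): Z₂ = j(X_L − X_C) = −j432.8 Ω
Parallel: Z = Z₁Z₂/(Z₁+Z₂), |Z| = 416.0 Ω, ∠Z = -74.01°
I = V/|Z| = 34.86 mA
P = VI cos φ = 14.5 × 0.03486 × cos(-74.01°) = 139.2 mW

139.2 mW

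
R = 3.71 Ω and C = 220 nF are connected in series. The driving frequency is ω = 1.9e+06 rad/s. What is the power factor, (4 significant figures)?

0.8404

X_C = 1/(ωC) = 2.392 Ω
Z = 3.710 − j2.392 Ω
|Z| = √(3.710² + 2.392²) = 4.414 Ω
∠Z = arctan(-2.392/3.710) = -32.82°
cos φ = cos(-32.82°) = 0.8404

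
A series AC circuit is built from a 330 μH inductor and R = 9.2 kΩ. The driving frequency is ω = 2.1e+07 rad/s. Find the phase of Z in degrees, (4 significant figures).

X_L = ωL = 6930 Ω
Z = 9200 + j6930 Ω
|Z| = √(9200² + 6930²) = 11520 Ω
∠Z = arctan(6930/9200) = 36.99°

36.99°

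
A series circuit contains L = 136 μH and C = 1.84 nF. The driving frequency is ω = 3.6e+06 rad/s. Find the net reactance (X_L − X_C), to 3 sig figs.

X_L = ωL = 490 Ω
X_C = 1/(ωC) = 151 Ω
X = 490 − 151 = 339 Ω

339 Ω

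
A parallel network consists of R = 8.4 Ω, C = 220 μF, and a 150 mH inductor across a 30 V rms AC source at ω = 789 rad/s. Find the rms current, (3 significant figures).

X_L = ωL = 118 Ω
X_C = 1/(ωC) = 5.76 Ω
Parallel: admittances add. Y = 1/R + 1/(jωL) + jωC
Y = (0.119 + j0.165) S
|Y| = 0.204 S → |Z| = 1/|Y| = 4.91 Ω, ∠Z = −∠Y = -54.2°
I = V/|Z| = 30/4.91 = 6.11 A

6.11 A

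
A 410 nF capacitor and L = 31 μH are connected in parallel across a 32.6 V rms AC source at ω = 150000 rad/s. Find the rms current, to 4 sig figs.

5.006 A

X_L = ωL = 4.650 Ω
X_C = 1/(ωC) = 16.26 Ω
Parallel: admittances add. Y = 1/(jωL) + jωC
Y = (0 − j0.1536) S
|Y| = 0.1536 S → |Z| = 1/|Y| = 6.512 Ω, ∠Z = −∠Y = 90.00°
I = V/|Z| = 32.6/6.512 = 5.006 A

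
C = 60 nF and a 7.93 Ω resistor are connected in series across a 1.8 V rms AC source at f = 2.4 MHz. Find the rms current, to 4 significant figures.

224.8 mA

ω = 2πf = 1.508e+07 rad/s
X_C = 1/(ωC) = 1.105 Ω
Z = 7.930 − j1.105 Ω
|Z| = √(7.930² + 1.105²) = 8.007 Ω
I = V/|Z| = 1.8/8.007 = 224.8 mA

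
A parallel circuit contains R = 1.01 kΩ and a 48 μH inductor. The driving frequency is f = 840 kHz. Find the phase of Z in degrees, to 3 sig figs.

75.9°

ω = 2πf = 5.278e+06 rad/s
X_L = ωL = 253 Ω
Parallel: admittances add. Y = 1/R + 1/(jωL)
Y = (0.000990 − j0.00395) S
|Y| = 0.00407 S → |Z| = 1/|Y| = 246 Ω, ∠Z = −∠Y = 75.9°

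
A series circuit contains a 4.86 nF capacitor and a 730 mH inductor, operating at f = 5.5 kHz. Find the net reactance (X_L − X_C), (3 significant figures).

19300 Ω

ω = 2πf = 34560 rad/s
X_L = ωL = 25200 Ω
X_C = 1/(ωC) = 5950 Ω
X = 25200 − 5950 = 19300 Ω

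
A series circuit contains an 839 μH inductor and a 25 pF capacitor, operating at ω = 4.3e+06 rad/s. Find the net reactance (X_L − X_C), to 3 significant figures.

-5690 Ω

X_L = ωL = 3610 Ω
X_C = 1/(ωC) = 9300 Ω
X = 3610 − 9300 = -5690 Ω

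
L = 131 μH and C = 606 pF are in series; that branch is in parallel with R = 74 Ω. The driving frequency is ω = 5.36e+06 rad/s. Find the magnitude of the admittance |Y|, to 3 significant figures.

13.7 mS

X_L = ωL = 702 Ω
X_C = 1/(ωC) = 308 Ω
Branch 1: Z₁ = R = 74.0 Ω
Branch 2 (series LC): Z₂ = j(X_L − X_C) = j394 Ω
Parallel: Z = Z₁Z₂/(Z₁+Z₂), |Z| = 72.7 Ω, ∠Z = 10.6°
|Y| = 1/|Z| = 13.7 mS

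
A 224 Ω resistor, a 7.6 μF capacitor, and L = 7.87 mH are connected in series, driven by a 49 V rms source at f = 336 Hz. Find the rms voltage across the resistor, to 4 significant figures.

48.01 V

ω = 2πf = 2111 rad/s
X_L = ωL = 16.61 Ω
X_C = 1/(ωC) = 62.33 Ω
Net reactance X = X_L − X_C = -45.71 Ω
Z = 224.0 − j45.71 Ω
|Z| = √(224.0² + 45.71²) = 228.6 Ω
I = V/|Z| = 214.3 mA
V_R = I·|Z_R| = 0.2143 × 224.0 = 48.01 V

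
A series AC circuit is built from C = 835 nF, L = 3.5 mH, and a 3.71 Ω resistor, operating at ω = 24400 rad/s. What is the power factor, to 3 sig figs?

0.102

X_L = ωL = 85.4 Ω
X_C = 1/(ωC) = 49.1 Ω
Net reactance X = X_L − X_C = 36.3 Ω
Z = 3.71 + j36.3 Ω
|Z| = √(3.71² + 36.3²) = 36.5 Ω
∠Z = arctan(36.3/3.71) = 84.2°
cos φ = cos(84.2°) = 0.102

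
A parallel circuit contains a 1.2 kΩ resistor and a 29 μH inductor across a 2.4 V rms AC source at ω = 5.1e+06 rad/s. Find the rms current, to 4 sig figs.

X_L = ωL = 147.9 Ω
Parallel: admittances add. Y = 1/R + 1/(jωL)
Y = (0.0008333 − j0.006761) S
|Y| = 0.006812 S → |Z| = 1/|Y| = 146.8 Ω, ∠Z = −∠Y = 82.97°
I = V/|Z| = 2.4/146.8 = 16.35 mA

16.35 mA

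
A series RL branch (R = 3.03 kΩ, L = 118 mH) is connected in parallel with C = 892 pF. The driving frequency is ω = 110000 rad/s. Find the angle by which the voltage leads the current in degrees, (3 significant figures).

-55.8°

X_L = ωL = 13000 Ω
X_C = 1/(ωC) = 10200 Ω
Branch 1 (R+jX_L): Z₁ = 3030 + j13000 Ω, |Z₁| = 13300 Ω
Branch 2 (−jX_C): Z₂ = −j10200 Ω
Parallel: Z = Z₁Z₂/(Z₁+Z₂), |Z| = 33000 Ω, ∠Z = -55.8°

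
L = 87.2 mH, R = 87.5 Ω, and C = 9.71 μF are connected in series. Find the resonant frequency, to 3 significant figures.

173 Hz

ω₀ = 1/√(LC) = 1/√(0.0872 × 9.71e-06) = 1087 rad/s
f₀ = ω₀/(2π) = 173 Hz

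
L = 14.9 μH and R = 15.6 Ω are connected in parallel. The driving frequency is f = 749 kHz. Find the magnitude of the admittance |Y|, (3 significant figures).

65.7 mS

ω = 2πf = 4.706e+06 rad/s
X_L = ωL = 70.1 Ω
Parallel: admittances add. Y = 1/R + 1/(jωL)
Y = (0.0641 − j0.0143) S
|Y| = 0.0657 S → |Z| = 1/|Y| = 15.2 Ω, ∠Z = −∠Y = 12.5°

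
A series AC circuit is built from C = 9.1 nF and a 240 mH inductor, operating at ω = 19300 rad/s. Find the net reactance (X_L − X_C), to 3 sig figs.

X_L = ωL = 4630 Ω
X_C = 1/(ωC) = 5690 Ω
X = 4630 − 5690 = -1060 Ω

-1060 Ω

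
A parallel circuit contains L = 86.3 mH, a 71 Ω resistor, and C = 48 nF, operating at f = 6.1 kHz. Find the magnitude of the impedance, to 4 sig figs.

70.58 Ω

ω = 2πf = 38330 rad/s
X_L = ωL = 3308 Ω
X_C = 1/(ωC) = 543.6 Ω
Parallel: admittances add. Y = 1/R + 1/(jωL) + jωC
Y = (0.01408 + j0.001537) S
|Y| = 0.01417 S → |Z| = 1/|Y| = 70.58 Ω, ∠Z = −∠Y = -6.229°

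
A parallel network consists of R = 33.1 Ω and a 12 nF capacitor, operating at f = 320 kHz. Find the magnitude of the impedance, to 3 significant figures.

25.9 Ω

ω = 2πf = 2.011e+06 rad/s
X_C = 1/(ωC) = 41.4 Ω
Parallel: admittances add. Y = 1/R + jωC
Y = (0.0302 + j0.0241) S
|Y| = 0.0387 S → |Z| = 1/|Y| = 25.9 Ω, ∠Z = −∠Y = -38.6°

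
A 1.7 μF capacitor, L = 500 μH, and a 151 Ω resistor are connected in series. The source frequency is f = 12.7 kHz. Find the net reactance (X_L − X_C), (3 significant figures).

32.5 Ω

ω = 2πf = 79800 rad/s
X_L = ωL = 39.9 Ω
X_C = 1/(ωC) = 7.37 Ω
X = 39.9 − 7.37 = 32.5 Ω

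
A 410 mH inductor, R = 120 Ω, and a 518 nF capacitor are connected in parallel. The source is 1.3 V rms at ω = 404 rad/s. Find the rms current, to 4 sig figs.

X_L = ωL = 165.6 Ω
X_C = 1/(ωC) = 4778 Ω
Parallel: admittances add. Y = 1/R + 1/(jωL) + jωC
Y = (0.008333 − j0.005828) S
|Y| = 0.01017 S → |Z| = 1/|Y| = 98.34 Ω, ∠Z = −∠Y = 34.97°
I = V/|Z| = 1.3/98.34 = 13.22 mA

13.22 mA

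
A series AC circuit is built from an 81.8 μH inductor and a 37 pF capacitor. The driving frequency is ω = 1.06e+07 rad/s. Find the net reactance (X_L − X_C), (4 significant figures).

-1683 Ω

X_L = ωL = 867.1 Ω
X_C = 1/(ωC) = 2550 Ω
X = 867.1 − 2550 = -1683 Ω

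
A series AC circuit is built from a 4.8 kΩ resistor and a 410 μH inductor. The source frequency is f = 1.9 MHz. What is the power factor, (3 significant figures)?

0.700

ω = 2πf = 1.194e+07 rad/s
X_L = ωL = 4890 Ω
Z = 4800 + j4890 Ω
|Z| = √(4800² + 4890²) = 6860 Ω
∠Z = arctan(4890/4800) = 45.6°
cos φ = cos(45.6°) = 0.700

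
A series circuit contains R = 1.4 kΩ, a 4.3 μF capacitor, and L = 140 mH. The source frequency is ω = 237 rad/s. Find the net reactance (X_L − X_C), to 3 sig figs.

X_L = ωL = 33.2 Ω
X_C = 1/(ωC) = 981 Ω
X = 33.2 − 981 = -948 Ω

-948 Ω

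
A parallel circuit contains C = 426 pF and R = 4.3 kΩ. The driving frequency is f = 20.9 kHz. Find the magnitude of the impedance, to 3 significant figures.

4180 Ω

ω = 2πf = 131300 rad/s
X_C = 1/(ωC) = 17900 Ω
Parallel: admittances add. Y = 1/R + jωC
Y = (0.000233 + j5.59e-05) S
|Y| = 0.000239 S → |Z| = 1/|Y| = 4180 Ω, ∠Z = −∠Y = -13.5°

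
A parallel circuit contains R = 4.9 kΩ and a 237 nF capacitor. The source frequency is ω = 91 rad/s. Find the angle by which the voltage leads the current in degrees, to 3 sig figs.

X_C = 1/(ωC) = 46400 Ω
Parallel: admittances add. Y = 1/R + jωC
Y = (0.000204 + j2.16e-05) S
|Y| = 0.000205 S → |Z| = 1/|Y| = 4870 Ω, ∠Z = −∠Y = -6.03°

-6.03°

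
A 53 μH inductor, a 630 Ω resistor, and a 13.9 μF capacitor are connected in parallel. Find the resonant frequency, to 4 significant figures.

5.864 kHz

ω₀ = 1/√(LC) = 1/√(5.3e-05 × 1.39e-05) = 36840 rad/s
f₀ = ω₀/(2π) = 5.864 kHz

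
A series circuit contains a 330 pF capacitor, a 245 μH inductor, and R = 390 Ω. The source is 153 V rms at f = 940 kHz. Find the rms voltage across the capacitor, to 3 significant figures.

77.6 V

ω = 2πf = 5.906e+06 rad/s
X_L = ωL = 1450 Ω
X_C = 1/(ωC) = 513 Ω
Net reactance X = X_L − X_C = 934 Ω
Z = 390 + j934 Ω
|Z| = √(390² + 934²) = 1010 Ω
I = V/|Z| = 151 mA
V_C = I·|Z_C| = 0.151 × 513 = 77.6 V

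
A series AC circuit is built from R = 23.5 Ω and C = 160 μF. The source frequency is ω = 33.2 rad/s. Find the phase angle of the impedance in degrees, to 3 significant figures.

-82.9°

X_C = 1/(ωC) = 188 Ω
Z = 23.5 − j188 Ω
|Z| = √(23.5² + 188²) = 190 Ω
∠Z = arctan(-188/23.5) = -82.9°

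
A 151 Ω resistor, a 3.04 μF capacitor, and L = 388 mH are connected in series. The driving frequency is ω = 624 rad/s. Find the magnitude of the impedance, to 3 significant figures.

X_L = ωL = 242 Ω
X_C = 1/(ωC) = 527 Ω
Net reactance X = X_L − X_C = -285 Ω
Z = 151 − j285 Ω
|Z| = √(151² + 285²) = 323 Ω

323 Ω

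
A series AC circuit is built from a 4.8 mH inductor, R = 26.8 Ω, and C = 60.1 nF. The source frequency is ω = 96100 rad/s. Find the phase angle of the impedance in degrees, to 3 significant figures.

X_L = ωL = 461 Ω
X_C = 1/(ωC) = 173 Ω
Net reactance X = X_L − X_C = 288 Ω
Z = 26.8 + j288 Ω
|Z| = √(26.8² + 288²) = 289 Ω
∠Z = arctan(288/26.8) = 84.7°

84.7°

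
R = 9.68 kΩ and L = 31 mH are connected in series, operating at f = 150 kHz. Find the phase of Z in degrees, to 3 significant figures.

71.7°

ω = 2πf = 942500 rad/s
X_L = ωL = 29200 Ω
Z = 9680 + j29200 Ω
|Z| = √(9680² + 29200²) = 30800 Ω
∠Z = arctan(29200/9680) = 71.7°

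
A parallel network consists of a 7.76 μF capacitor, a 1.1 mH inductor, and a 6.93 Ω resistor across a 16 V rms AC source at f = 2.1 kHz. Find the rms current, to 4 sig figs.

2.370 A

ω = 2πf = 13190 rad/s
X_L = ωL = 14.51 Ω
X_C = 1/(ωC) = 9.767 Ω
Parallel: admittances add. Y = 1/R + 1/(jωL) + jωC
Y = (0.1443 + j0.03349) S
|Y| = 0.1481 S → |Z| = 1/|Y| = 6.751 Ω, ∠Z = −∠Y = -13.07°
I = V/|Z| = 16/6.751 = 2.370 A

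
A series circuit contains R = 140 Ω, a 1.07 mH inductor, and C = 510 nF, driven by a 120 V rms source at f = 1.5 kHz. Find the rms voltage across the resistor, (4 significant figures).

ω = 2πf = 9425 rad/s
X_L = ωL = 10.08 Ω
X_C = 1/(ωC) = 208.0 Ω
Net reactance X = X_L − X_C = -198.0 Ω
Z = 140.0 − j198.0 Ω
|Z| = √(140.0² + 198.0²) = 242.5 Ω
I = V/|Z| = 494.9 mA
V_R = I·|Z_R| = 0.4949 × 140.0 = 69.29 V

69.29 V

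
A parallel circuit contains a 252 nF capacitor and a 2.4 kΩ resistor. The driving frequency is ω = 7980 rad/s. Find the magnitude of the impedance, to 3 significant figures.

487 Ω

X_C = 1/(ωC) = 497 Ω
Parallel: admittances add. Y = 1/R + jωC
Y = (0.000417 + j0.00201) S
|Y| = 0.00205 S → |Z| = 1/|Y| = 487 Ω, ∠Z = −∠Y = -78.3°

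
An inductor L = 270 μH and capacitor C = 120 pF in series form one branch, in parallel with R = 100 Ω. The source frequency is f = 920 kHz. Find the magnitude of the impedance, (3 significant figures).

ω = 2πf = 5.781e+06 rad/s
X_L = ωL = 1560 Ω
X_C = 1/(ωC) = 1440 Ω
Branch 1: Z₁ = R = 100 Ω
Branch 2 (series LC): Z₂ = j(X_L − X_C) = j119 Ω
Parallel: Z = Z₁Z₂/(Z₁+Z₂), |Z| = 76.6 Ω, ∠Z = 40.0°

76.6 Ω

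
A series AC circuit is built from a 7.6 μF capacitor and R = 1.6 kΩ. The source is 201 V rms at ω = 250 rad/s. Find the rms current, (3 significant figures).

119 mA

X_C = 1/(ωC) = 526 Ω
Z = 1600 − j526 Ω
|Z| = √(1600² + 526²) = 1680 Ω
I = V/|Z| = 201/1680 = 119 mA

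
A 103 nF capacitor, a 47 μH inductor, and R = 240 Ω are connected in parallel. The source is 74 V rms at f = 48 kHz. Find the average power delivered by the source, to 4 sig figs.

ω = 2πf = 301600 rad/s
X_L = ωL = 14.17 Ω
X_C = 1/(ωC) = 32.19 Ω
Parallel: admittances add. Y = 1/R + 1/(jωL) + jωC
Y = (0.004167 − j0.03948) S
|Y| = 0.03970 S → |Z| = 1/|Y| = 25.19 Ω, ∠Z = −∠Y = 83.98°
I = V/|Z| = 2.938 A
P = VI cos φ = 74 × 2.938 × cos(83.98°) = 22.82 W

22.82 W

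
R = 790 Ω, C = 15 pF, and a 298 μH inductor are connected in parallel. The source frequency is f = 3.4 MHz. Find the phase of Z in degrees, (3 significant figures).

-7.35°

ω = 2πf = 2.136e+07 rad/s
X_L = ωL = 6370 Ω
X_C = 1/(ωC) = 3120 Ω
Parallel: admittances add. Y = 1/R + 1/(jωL) + jωC
Y = (0.00127 + j0.000163) S
|Y| = 0.00128 S → |Z| = 1/|Y| = 784 Ω, ∠Z = −∠Y = -7.35°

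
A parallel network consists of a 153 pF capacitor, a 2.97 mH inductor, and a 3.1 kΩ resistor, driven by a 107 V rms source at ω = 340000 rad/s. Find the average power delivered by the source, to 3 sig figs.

3.69 W

X_L = ωL = 1010 Ω
X_C = 1/(ωC) = 19200 Ω
Parallel: admittances add. Y = 1/R + 1/(jωL) + jωC
Y = (0.000323 − j0.000938) S
|Y| = 0.000992 S → |Z| = 1/|Y| = 1010 Ω, ∠Z = −∠Y = 71.0°
I = V/|Z| = 106 mA
P = VI cos φ = 107 × 0.106 × cos(71.0°) = 3.69 W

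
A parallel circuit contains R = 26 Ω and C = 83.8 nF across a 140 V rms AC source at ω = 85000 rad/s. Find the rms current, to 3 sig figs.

5.48 A

X_C = 1/(ωC) = 140 Ω
Parallel: admittances add. Y = 1/R + jωC
Y = (0.0385 + j0.00712) S
|Y| = 0.0391 S → |Z| = 1/|Y| = 25.6 Ω, ∠Z = −∠Y = -10.5°
I = V/|Z| = 140/25.6 = 5.48 A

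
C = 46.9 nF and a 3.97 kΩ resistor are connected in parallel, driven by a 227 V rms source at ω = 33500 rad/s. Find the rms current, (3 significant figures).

361 mA

X_C = 1/(ωC) = 636 Ω
Parallel: admittances add. Y = 1/R + jωC
Y = (0.000252 + j0.00157) S
|Y| = 0.00159 S → |Z| = 1/|Y| = 628 Ω, ∠Z = −∠Y = -80.9°
I = V/|Z| = 227/628 = 361 mA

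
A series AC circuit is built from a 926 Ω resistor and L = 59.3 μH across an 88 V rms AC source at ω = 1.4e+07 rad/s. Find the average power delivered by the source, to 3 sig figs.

X_L = ωL = 830 Ω
Z = 926 + j830 Ω
|Z| = √(926² + 830²) = 1240 Ω
∠Z = arctan(830/926) = 41.9°
I = V/|Z| = 70.8 mA
P = VI cos φ = 88 × 0.0708 × cos(41.9°) = 4.64 W

4.64 W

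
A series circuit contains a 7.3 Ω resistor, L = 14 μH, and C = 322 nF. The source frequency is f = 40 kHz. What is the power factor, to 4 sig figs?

0.6368

ω = 2πf = 251300 rad/s
X_L = ωL = 3.519 Ω
X_C = 1/(ωC) = 12.36 Ω
Net reactance X = X_L − X_C = -8.838 Ω
Z = 7.300 − j8.838 Ω
|Z| = √(7.300² + 8.838²) = 11.46 Ω
∠Z = arctan(-8.838/7.300) = -50.44°
cos φ = cos(-50.44°) = 0.6368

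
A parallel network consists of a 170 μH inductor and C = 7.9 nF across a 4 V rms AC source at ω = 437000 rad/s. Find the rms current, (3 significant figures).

X_L = ωL = 74.3 Ω
X_C = 1/(ωC) = 290 Ω
Parallel: admittances add. Y = 1/(jωL) + jωC
Y = (0 − j0.0100) S
|Y| = 0.0100 S → |Z| = 1/|Y| = 99.9 Ω, ∠Z = −∠Y = 90.0°
I = V/|Z| = 4/99.9 = 40.0 mA

40.0 mA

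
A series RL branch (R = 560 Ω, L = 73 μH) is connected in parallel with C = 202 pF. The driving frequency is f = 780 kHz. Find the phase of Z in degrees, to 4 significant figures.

-8.070°

ω = 2πf = 4.901e+06 rad/s
X_L = ωL = 357.8 Ω
X_C = 1/(ωC) = 1010 Ω
Branch 1 (R+jX_L): Z₁ = 560.0 + j357.8 Ω, |Z₁| = 664.5 Ω
Branch 2 (−jX_C): Z₂ = −j1010 Ω
Parallel: Z = Z₁Z₂/(Z₁+Z₂), |Z| = 780.8 Ω, ∠Z = -8.070°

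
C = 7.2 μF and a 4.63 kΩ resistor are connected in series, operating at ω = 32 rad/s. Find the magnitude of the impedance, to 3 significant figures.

X_C = 1/(ωC) = 4340 Ω
Z = 4630 − j4340 Ω
|Z| = √(4630² + 4340²) = 6350 Ω

6350 Ω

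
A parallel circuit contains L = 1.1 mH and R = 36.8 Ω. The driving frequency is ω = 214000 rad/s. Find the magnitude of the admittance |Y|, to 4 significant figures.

X_L = ωL = 235.4 Ω
Parallel: admittances add. Y = 1/R + 1/(jωL)
Y = (0.02717 − j0.004248) S
|Y| = 0.02750 S → |Z| = 1/|Y| = 36.36 Ω, ∠Z = −∠Y = 8.885°

27.50 mS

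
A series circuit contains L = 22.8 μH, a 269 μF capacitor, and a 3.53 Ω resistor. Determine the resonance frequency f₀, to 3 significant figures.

ω₀ = 1/√(LC) = 1/√(2.28e-05 × 0.000269) = 12770 rad/s
f₀ = ω₀/(2π) = 2.03 kHz

2.03 kHz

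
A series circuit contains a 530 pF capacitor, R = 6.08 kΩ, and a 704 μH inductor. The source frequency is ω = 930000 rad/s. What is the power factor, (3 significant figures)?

0.975

X_L = ωL = 655 Ω
X_C = 1/(ωC) = 2030 Ω
Net reactance X = X_L − X_C = -1370 Ω
Z = 6080 − j1370 Ω
|Z| = √(6080² + 1370²) = 6230 Ω
∠Z = arctan(-1370/6080) = -12.7°
cos φ = cos(-12.7°) = 0.975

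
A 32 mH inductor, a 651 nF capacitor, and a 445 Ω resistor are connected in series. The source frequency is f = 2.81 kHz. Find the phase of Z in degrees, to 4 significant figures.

47.05°

ω = 2πf = 17660 rad/s
X_L = ωL = 565.0 Ω
X_C = 1/(ωC) = 87.00 Ω
Net reactance X = X_L − X_C = 478.0 Ω
Z = 445.0 + j478.0 Ω
|Z| = √(445.0² + 478.0²) = 653.1 Ω
∠Z = arctan(478.0/445.0) = 47.05°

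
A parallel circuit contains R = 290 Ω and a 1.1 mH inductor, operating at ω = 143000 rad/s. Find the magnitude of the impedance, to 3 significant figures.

138 Ω

X_L = ωL = 157 Ω
Parallel: admittances add. Y = 1/R + 1/(jωL)
Y = (0.00345 − j0.00636) S
|Y| = 0.00723 S → |Z| = 1/|Y| = 138 Ω, ∠Z = −∠Y = 61.5°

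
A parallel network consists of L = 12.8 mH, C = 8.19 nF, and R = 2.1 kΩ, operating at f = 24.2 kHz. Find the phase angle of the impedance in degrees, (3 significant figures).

-56.9°

ω = 2πf = 152100 rad/s
X_L = ωL = 1950 Ω
X_C = 1/(ωC) = 803 Ω
Parallel: admittances add. Y = 1/R + 1/(jωL) + jωC
Y = (0.000476 + j0.000732) S
|Y| = 0.000873 S → |Z| = 1/|Y| = 1150 Ω, ∠Z = −∠Y = -56.9°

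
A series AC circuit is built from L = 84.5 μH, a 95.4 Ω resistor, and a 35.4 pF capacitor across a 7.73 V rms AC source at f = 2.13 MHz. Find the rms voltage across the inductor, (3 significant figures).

8.88 V

ω = 2πf = 1.338e+07 rad/s
X_L = ωL = 1130 Ω
X_C = 1/(ωC) = 2110 Ω
Net reactance X = X_L − X_C = -980 Ω
Z = 95.4 − j980 Ω
|Z| = √(95.4² + 980²) = 985 Ω
I = V/|Z| = 7.85 mA
V_L = I·|Z_L| = 0.00785 × 1130 = 8.88 V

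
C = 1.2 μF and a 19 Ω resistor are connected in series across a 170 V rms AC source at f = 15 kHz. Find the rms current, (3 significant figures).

ω = 2πf = 94250 rad/s
X_C = 1/(ωC) = 8.84 Ω
Z = 19.0 − j8.84 Ω
|Z| = √(19.0² + 8.84²) = 21.0 Ω
I = V/|Z| = 170/21.0 = 8.11 A

8.11 A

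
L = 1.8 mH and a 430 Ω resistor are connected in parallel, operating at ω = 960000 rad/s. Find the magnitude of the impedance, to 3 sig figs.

417 Ω

X_L = ωL = 1730 Ω
Parallel: admittances add. Y = 1/R + 1/(jωL)
Y = (0.00233 − j0.000579) S
|Y| = 0.00240 S → |Z| = 1/|Y| = 417 Ω, ∠Z = −∠Y = 14.0°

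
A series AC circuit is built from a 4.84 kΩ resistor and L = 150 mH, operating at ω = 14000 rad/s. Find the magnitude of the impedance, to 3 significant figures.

5280 Ω

X_L = ωL = 2100 Ω
Z = 4840 + j2100 Ω
|Z| = √(4840² + 2100²) = 5280 Ω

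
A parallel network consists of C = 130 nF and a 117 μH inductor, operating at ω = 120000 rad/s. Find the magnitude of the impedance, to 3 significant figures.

18.0 Ω

X_L = ωL = 14.0 Ω
X_C = 1/(ωC) = 64.1 Ω
Parallel: admittances add. Y = 1/(jωL) + jωC
Y = (0 − j0.0556) S
|Y| = 0.0556 S → |Z| = 1/|Y| = 18.0 Ω, ∠Z = −∠Y = 90.0°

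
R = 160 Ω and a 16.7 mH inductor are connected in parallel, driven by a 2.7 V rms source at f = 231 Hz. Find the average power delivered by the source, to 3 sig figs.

ω = 2πf = 1451 rad/s
X_L = ωL = 24.2 Ω
Parallel: admittances add. Y = 1/R + 1/(jωL)
Y = (0.00625 − j0.0413) S
|Y| = 0.0417 S → |Z| = 1/|Y| = 24.0 Ω, ∠Z = −∠Y = 81.4°
I = V/|Z| = 113 mA
P = VI cos φ = 2.7 × 0.113 × cos(81.4°) = 45.6 mW

45.6 mW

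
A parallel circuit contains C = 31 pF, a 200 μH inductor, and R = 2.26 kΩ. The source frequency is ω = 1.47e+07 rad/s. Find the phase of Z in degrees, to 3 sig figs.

X_L = ωL = 2940 Ω
X_C = 1/(ωC) = 2190 Ω
Parallel: admittances add. Y = 1/R + 1/(jωL) + jωC
Y = (0.000442 + j0.000116) S
|Y| = 0.000457 S → |Z| = 1/|Y| = 2190 Ω, ∠Z = −∠Y = -14.6°

-14.6°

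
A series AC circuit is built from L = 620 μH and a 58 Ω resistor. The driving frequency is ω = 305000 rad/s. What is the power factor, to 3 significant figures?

0.293

X_L = ωL = 189 Ω
Z = 58.0 + j189 Ω
|Z| = √(58.0² + 189²) = 198 Ω
∠Z = arctan(189/58.0) = 72.9°
cos φ = cos(72.9°) = 0.293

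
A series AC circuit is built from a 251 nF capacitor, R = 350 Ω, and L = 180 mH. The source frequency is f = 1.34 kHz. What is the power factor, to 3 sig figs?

0.318

ω = 2πf = 8419 rad/s
X_L = ωL = 1520 Ω
X_C = 1/(ωC) = 473 Ω
Net reactance X = X_L − X_C = 1040 Ω
Z = 350 + j1040 Ω
|Z| = √(350² + 1040²) = 1100 Ω
∠Z = arctan(1040/350) = 71.4°
cos φ = cos(71.4°) = 0.318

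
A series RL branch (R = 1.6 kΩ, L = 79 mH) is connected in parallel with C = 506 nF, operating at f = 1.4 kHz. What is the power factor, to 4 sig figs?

0.1236

ω = 2πf = 8796 rad/s
X_L = ωL = 694.9 Ω
X_C = 1/(ωC) = 224.7 Ω
Branch 1 (R+jX_L): Z₁ = 1600 + j694.9 Ω, |Z₁| = 1744 Ω
Branch 2 (−jX_C): Z₂ = −j224.7 Ω
Parallel: Z = Z₁Z₂/(Z₁+Z₂), |Z| = 235.0 Ω, ∠Z = -82.90°
cos φ = cos(-82.90°) = 0.1236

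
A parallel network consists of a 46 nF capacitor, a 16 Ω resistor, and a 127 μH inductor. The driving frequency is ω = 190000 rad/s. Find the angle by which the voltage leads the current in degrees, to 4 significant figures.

X_L = ωL = 24.13 Ω
X_C = 1/(ωC) = 114.4 Ω
Parallel: admittances add. Y = 1/R + 1/(jωL) + jωC
Y = (0.06250 − j0.03270) S
|Y| = 0.07054 S → |Z| = 1/|Y| = 14.18 Ω, ∠Z = −∠Y = 27.62°

27.62°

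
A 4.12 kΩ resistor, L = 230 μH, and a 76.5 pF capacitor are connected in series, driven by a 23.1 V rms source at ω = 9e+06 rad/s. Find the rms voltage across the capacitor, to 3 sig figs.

X_L = ωL = 2070 Ω
X_C = 1/(ωC) = 1450 Ω
Net reactance X = X_L − X_C = 618 Ω
Z = 4120 + j618 Ω
|Z| = √(4120² + 618²) = 4170 Ω
I = V/|Z| = 5.54 mA
V_C = I·|Z_C| = 0.00554 × 1450 = 8.05 V

8.05 V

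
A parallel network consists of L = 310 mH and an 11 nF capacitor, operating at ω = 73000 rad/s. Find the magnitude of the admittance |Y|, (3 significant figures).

759 μS

X_L = ωL = 22600 Ω
X_C = 1/(ωC) = 1250 Ω
Parallel: admittances add. Y = 1/(jωL) + jωC
Y = (0 + j0.000759) S
|Y| = 0.000759 S → |Z| = 1/|Y| = 1320 Ω, ∠Z = −∠Y = -90.0°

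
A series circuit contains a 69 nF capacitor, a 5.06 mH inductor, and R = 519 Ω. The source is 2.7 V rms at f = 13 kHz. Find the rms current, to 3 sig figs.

ω = 2πf = 81680 rad/s
X_L = ωL = 413 Ω
X_C = 1/(ωC) = 177 Ω
Net reactance X = X_L − X_C = 236 Ω
Z = 519 + j236 Ω
|Z| = √(519² + 236²) = 570 Ω
I = V/|Z| = 2.7/570 = 4.74 mA

4.74 mA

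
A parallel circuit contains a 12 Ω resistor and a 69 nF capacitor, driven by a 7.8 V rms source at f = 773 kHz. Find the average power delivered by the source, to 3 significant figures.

ω = 2πf = 4.857e+06 rad/s
X_C = 1/(ωC) = 2.98 Ω
Parallel: admittances add. Y = 1/R + jωC
Y = (0.0833 + j0.335) S
|Y| = 0.345 S → |Z| = 1/|Y| = 2.90 Ω, ∠Z = −∠Y = -76.0°
I = V/|Z| = 2.69 A
P = VI cos φ = 7.8 × 2.69 × cos(-76.0°) = 5.07 W

5.07 W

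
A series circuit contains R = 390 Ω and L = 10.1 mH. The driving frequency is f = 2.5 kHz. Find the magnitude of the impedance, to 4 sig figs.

421.0 Ω

ω = 2πf = 15710 rad/s
X_L = ωL = 158.7 Ω
Z = 390.0 + j158.7 Ω
|Z| = √(390.0² + 158.7²) = 421.0 Ω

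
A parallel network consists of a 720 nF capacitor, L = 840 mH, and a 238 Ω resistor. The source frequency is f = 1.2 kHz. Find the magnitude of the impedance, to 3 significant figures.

148 Ω

ω = 2πf = 7540 rad/s
X_L = ωL = 6330 Ω
X_C = 1/(ωC) = 184 Ω
Parallel: admittances add. Y = 1/R + 1/(jωL) + jωC
Y = (0.00420 + j0.00527) S
|Y| = 0.00674 S → |Z| = 1/|Y| = 148 Ω, ∠Z = −∠Y = -51.4°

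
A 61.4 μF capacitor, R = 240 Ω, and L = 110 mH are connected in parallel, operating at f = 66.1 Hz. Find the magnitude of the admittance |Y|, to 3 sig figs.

5.51 mS

ω = 2πf = 415.3 rad/s
X_L = ωL = 45.7 Ω
X_C = 1/(ωC) = 39.2 Ω
Parallel: admittances add. Y = 1/R + 1/(jωL) + jωC
Y = (0.00417 + j0.00361) S
|Y| = 0.00551 S → |Z| = 1/|Y| = 181 Ω, ∠Z = −∠Y = -40.9°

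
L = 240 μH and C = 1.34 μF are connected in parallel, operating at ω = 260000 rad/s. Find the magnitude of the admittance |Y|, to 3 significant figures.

332 mS

X_L = ωL = 62.4 Ω
X_C = 1/(ωC) = 2.87 Ω
Parallel: admittances add. Y = 1/(jωL) + jωC
Y = (0 + j0.332) S
|Y| = 0.332 S → |Z| = 1/|Y| = 3.01 Ω, ∠Z = −∠Y = -90.0°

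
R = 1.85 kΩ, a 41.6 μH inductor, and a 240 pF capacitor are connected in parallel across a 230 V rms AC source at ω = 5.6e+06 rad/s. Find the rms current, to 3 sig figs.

X_L = ωL = 233 Ω
X_C = 1/(ωC) = 744 Ω
Parallel: admittances add. Y = 1/R + 1/(jωL) + jωC
Y = (0.000541 − j0.00295) S
|Y| = 0.00300 S → |Z| = 1/|Y| = 334 Ω, ∠Z = −∠Y = 79.6°
I = V/|Z| = 230/334 = 689 mA

689 mA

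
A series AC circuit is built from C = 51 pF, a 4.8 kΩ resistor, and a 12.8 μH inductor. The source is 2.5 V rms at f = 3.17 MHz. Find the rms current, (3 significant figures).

ω = 2πf = 1.992e+07 rad/s
X_L = ωL = 255 Ω
X_C = 1/(ωC) = 984 Ω
Net reactance X = X_L − X_C = -729 Ω
Z = 4800 − j729 Ω
|Z| = √(4800² + 729²) = 4860 Ω
I = V/|Z| = 2.5/4860 = 515 μA

515 μA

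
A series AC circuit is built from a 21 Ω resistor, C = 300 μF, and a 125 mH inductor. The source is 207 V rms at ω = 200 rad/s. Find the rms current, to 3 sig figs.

X_L = ωL = 25.0 Ω
X_C = 1/(ωC) = 16.7 Ω
Net reactance X = X_L − X_C = 8.33 Ω
Z = 21.0 + j8.33 Ω
|Z| = √(21.0² + 8.33²) = 22.6 Ω
I = V/|Z| = 207/22.6 = 9.16 A

9.16 A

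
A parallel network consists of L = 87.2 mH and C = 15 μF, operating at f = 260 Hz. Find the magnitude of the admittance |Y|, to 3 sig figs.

ω = 2πf = 1634 rad/s
X_L = ωL = 142 Ω
X_C = 1/(ωC) = 40.8 Ω
Parallel: admittances add. Y = 1/(jωL) + jωC
Y = (0 + j0.0175) S
|Y| = 0.0175 S → |Z| = 1/|Y| = 57.2 Ω, ∠Z = −∠Y = -90.0°

17.5 mS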